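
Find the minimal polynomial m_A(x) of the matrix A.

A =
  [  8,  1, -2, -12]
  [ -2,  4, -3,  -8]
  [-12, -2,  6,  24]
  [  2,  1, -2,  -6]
x^4 - 12*x^3 + 48*x^2 - 80*x + 48

The characteristic polynomial is χ_A(x) = (x - 6)*(x - 2)^3, so the eigenvalues are known. The minimal polynomial is
  m_A(x) = Π_λ (x − λ)^{k_λ}
where k_λ is the size of the *largest* Jordan block for λ (equivalently, the smallest k with (A − λI)^k v = 0 for every generalised eigenvector v of λ).

  λ = 2: largest Jordan block has size 3, contributing (x − 2)^3
  λ = 6: largest Jordan block has size 1, contributing (x − 6)

So m_A(x) = (x - 6)*(x - 2)^3 = x^4 - 12*x^3 + 48*x^2 - 80*x + 48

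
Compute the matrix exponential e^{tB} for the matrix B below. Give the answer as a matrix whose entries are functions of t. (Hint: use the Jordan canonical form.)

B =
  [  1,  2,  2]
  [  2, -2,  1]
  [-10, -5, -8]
e^{tB} =
  [4*t*exp(-3*t) + exp(-3*t), 2*t*exp(-3*t), 2*t*exp(-3*t)]
  [2*t*exp(-3*t), t*exp(-3*t) + exp(-3*t), t*exp(-3*t)]
  [-10*t*exp(-3*t), -5*t*exp(-3*t), -5*t*exp(-3*t) + exp(-3*t)]

Strategy: write B = P · J · P⁻¹ where J is a Jordan canonical form, so e^{tB} = P · e^{tJ} · P⁻¹, and e^{tJ} can be computed block-by-block.

B has Jordan form
J =
  [-3,  1,  0]
  [ 0, -3,  0]
  [ 0,  0, -3]
(up to reordering of blocks).

Per-block formulas:
  For a 1×1 block at λ = -3: exp(t · [-3]) = [e^(-3t)].
  For a 2×2 Jordan block J_2(-3): exp(t · J_2(-3)) = e^(-3t)·(I + t·N), where N is the 2×2 nilpotent shift.

After assembling e^{tJ} and conjugating by P, we get:

e^{tB} =
  [4*t*exp(-3*t) + exp(-3*t), 2*t*exp(-3*t), 2*t*exp(-3*t)]
  [2*t*exp(-3*t), t*exp(-3*t) + exp(-3*t), t*exp(-3*t)]
  [-10*t*exp(-3*t), -5*t*exp(-3*t), -5*t*exp(-3*t) + exp(-3*t)]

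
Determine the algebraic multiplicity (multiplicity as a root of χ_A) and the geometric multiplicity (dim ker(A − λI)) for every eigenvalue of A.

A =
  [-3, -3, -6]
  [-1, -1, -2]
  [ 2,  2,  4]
λ = 0: alg = 3, geom = 2

Step 1 — factor the characteristic polynomial to read off the algebraic multiplicities:
  χ_A(x) = x^3

Step 2 — compute geometric multiplicities via the rank-nullity identity g(λ) = n − rank(A − λI):
  rank(A − (0)·I) = 1, so dim ker(A − (0)·I) = n − 1 = 2

Summary:
  λ = 0: algebraic multiplicity = 3, geometric multiplicity = 2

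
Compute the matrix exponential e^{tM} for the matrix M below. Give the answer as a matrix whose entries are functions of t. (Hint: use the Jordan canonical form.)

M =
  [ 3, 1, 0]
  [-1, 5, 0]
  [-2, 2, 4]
e^{tM} =
  [-t*exp(4*t) + exp(4*t), t*exp(4*t), 0]
  [-t*exp(4*t), t*exp(4*t) + exp(4*t), 0]
  [-2*t*exp(4*t), 2*t*exp(4*t), exp(4*t)]

Strategy: write M = P · J · P⁻¹ where J is a Jordan canonical form, so e^{tM} = P · e^{tJ} · P⁻¹, and e^{tJ} can be computed block-by-block.

M has Jordan form
J =
  [4, 1, 0]
  [0, 4, 0]
  [0, 0, 4]
(up to reordering of blocks).

Per-block formulas:
  For a 1×1 block at λ = 4: exp(t · [4]) = [e^(4t)].
  For a 2×2 Jordan block J_2(4): exp(t · J_2(4)) = e^(4t)·(I + t·N), where N is the 2×2 nilpotent shift.

After assembling e^{tJ} and conjugating by P, we get:

e^{tM} =
  [-t*exp(4*t) + exp(4*t), t*exp(4*t), 0]
  [-t*exp(4*t), t*exp(4*t) + exp(4*t), 0]
  [-2*t*exp(4*t), 2*t*exp(4*t), exp(4*t)]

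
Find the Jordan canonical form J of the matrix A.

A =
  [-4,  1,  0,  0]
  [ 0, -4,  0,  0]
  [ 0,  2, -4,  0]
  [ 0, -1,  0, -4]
J_2(-4) ⊕ J_1(-4) ⊕ J_1(-4)

The characteristic polynomial is
  det(x·I − A) = x^4 + 16*x^3 + 96*x^2 + 256*x + 256 = (x + 4)^4

Eigenvalues and multiplicities (the geometric multiplicity of λ is n − rank(A − λI), which equals the number of Jordan blocks for λ):
  λ = -4: algebraic multiplicity = 4, geometric multiplicity = 3

Determining the block sizes for each eigenvalue:
  λ = -4: 3 blocks summing to 4 forces exactly one block of size 2 and the rest size 1 → block sizes [2, 1, 1]

Assembling the blocks gives a Jordan form
J =
  [-4,  1,  0,  0]
  [ 0, -4,  0,  0]
  [ 0,  0, -4,  0]
  [ 0,  0,  0, -4]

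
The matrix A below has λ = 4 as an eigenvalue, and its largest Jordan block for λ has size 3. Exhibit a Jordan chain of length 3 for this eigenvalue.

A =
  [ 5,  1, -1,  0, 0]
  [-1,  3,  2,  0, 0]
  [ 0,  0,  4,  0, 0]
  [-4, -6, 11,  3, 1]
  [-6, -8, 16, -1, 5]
A Jordan chain for λ = 4 of length 3:
v_1 = (1, -1, 0, -3, -5)ᵀ
v_2 = (-1, 2, 0, 11, 16)ᵀ
v_3 = (0, 0, 1, 0, 0)ᵀ

Let N = A − (4)·I. We want v_3 with N^3 v_3 = 0 but N^2 v_3 ≠ 0; then v_{j-1} := N · v_j for j = 3, …, 2.

Pick v_3 = (0, 0, 1, 0, 0)ᵀ.
Then v_2 = N · v_3 = (-1, 2, 0, 11, 16)ᵀ.
Then v_1 = N · v_2 = (1, -1, 0, -3, -5)ᵀ.

Sanity check: (A − (4)·I) v_1 = (0, 0, 0, 0, 0)ᵀ = 0. ✓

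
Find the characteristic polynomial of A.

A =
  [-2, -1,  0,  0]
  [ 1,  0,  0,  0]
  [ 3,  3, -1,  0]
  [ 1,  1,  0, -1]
x^4 + 4*x^3 + 6*x^2 + 4*x + 1

Expanding det(x·I − A) (e.g. by cofactor expansion or by noting that A is similar to its Jordan form J, which has the same characteristic polynomial as A) gives
  χ_A(x) = x^4 + 4*x^3 + 6*x^2 + 4*x + 1
which factors as (x + 1)^4. The eigenvalues (with algebraic multiplicities) are λ = -1 with multiplicity 4.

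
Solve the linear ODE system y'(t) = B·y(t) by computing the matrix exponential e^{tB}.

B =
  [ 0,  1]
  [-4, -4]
e^{tB} =
  [2*t*exp(-2*t) + exp(-2*t), t*exp(-2*t)]
  [-4*t*exp(-2*t), -2*t*exp(-2*t) + exp(-2*t)]

Strategy: write B = P · J · P⁻¹ where J is a Jordan canonical form, so e^{tB} = P · e^{tJ} · P⁻¹, and e^{tJ} can be computed block-by-block.

B has Jordan form
J =
  [-2,  1]
  [ 0, -2]
(up to reordering of blocks).

Per-block formulas:
  For a 2×2 Jordan block J_2(-2): exp(t · J_2(-2)) = e^(-2t)·(I + t·N), where N is the 2×2 nilpotent shift.

After assembling e^{tJ} and conjugating by P, we get:

e^{tB} =
  [2*t*exp(-2*t) + exp(-2*t), t*exp(-2*t)]
  [-4*t*exp(-2*t), -2*t*exp(-2*t) + exp(-2*t)]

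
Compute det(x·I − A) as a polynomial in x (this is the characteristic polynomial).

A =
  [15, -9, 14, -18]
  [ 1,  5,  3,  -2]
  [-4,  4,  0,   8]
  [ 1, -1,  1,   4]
x^4 - 24*x^3 + 216*x^2 - 864*x + 1296

Expanding det(x·I − A) (e.g. by cofactor expansion or by noting that A is similar to its Jordan form J, which has the same characteristic polynomial as A) gives
  χ_A(x) = x^4 - 24*x^3 + 216*x^2 - 864*x + 1296
which factors as (x - 6)^4. The eigenvalues (with algebraic multiplicities) are λ = 6 with multiplicity 4.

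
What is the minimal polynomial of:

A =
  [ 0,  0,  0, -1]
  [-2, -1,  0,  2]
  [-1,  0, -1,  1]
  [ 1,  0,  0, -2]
x^2 + 2*x + 1

The characteristic polynomial is χ_A(x) = (x + 1)^4, so the eigenvalues are known. The minimal polynomial is
  m_A(x) = Π_λ (x − λ)^{k_λ}
where k_λ is the size of the *largest* Jordan block for λ (equivalently, the smallest k with (A − λI)^k v = 0 for every generalised eigenvector v of λ).

  λ = -1: largest Jordan block has size 2, contributing (x + 1)^2

So m_A(x) = (x + 1)^2 = x^2 + 2*x + 1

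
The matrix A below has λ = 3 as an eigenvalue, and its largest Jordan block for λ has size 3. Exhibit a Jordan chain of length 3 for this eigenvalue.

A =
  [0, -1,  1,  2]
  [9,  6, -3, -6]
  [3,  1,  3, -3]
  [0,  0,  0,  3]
A Jordan chain for λ = 3 of length 3:
v_1 = (3, -9, 0, 0)ᵀ
v_2 = (-3, 9, 3, 0)ᵀ
v_3 = (1, 0, 0, 0)ᵀ

Let N = A − (3)·I. We want v_3 with N^3 v_3 = 0 but N^2 v_3 ≠ 0; then v_{j-1} := N · v_j for j = 3, …, 2.

Pick v_3 = (1, 0, 0, 0)ᵀ.
Then v_2 = N · v_3 = (-3, 9, 3, 0)ᵀ.
Then v_1 = N · v_2 = (3, -9, 0, 0)ᵀ.

Sanity check: (A − (3)·I) v_1 = (0, 0, 0, 0)ᵀ = 0. ✓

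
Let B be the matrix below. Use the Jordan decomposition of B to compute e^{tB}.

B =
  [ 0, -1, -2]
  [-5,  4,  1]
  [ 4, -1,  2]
e^{tB} =
  [t^2*exp(2*t)/2 - 2*t*exp(2*t) + exp(2*t), t^2*exp(2*t) - t*exp(2*t), 3*t^2*exp(2*t)/2 - 2*t*exp(2*t)]
  [2*t^2*exp(2*t) - 5*t*exp(2*t), 4*t^2*exp(2*t) + 2*t*exp(2*t) + exp(2*t), 6*t^2*exp(2*t) + t*exp(2*t)]
  [-3*t^2*exp(2*t)/2 + 4*t*exp(2*t), -3*t^2*exp(2*t) - t*exp(2*t), -9*t^2*exp(2*t)/2 + exp(2*t)]

Strategy: write B = P · J · P⁻¹ where J is a Jordan canonical form, so e^{tB} = P · e^{tJ} · P⁻¹, and e^{tJ} can be computed block-by-block.

B has Jordan form
J =
  [2, 1, 0]
  [0, 2, 1]
  [0, 0, 2]
(up to reordering of blocks).

Per-block formulas:
  For a 3×3 Jordan block J_3(2): exp(t · J_3(2)) = e^(2t)·(I + t·N + (t^2/2)·N^2), where N is the 3×3 nilpotent shift.

After assembling e^{tJ} and conjugating by P, we get:

e^{tB} =
  [t^2*exp(2*t)/2 - 2*t*exp(2*t) + exp(2*t), t^2*exp(2*t) - t*exp(2*t), 3*t^2*exp(2*t)/2 - 2*t*exp(2*t)]
  [2*t^2*exp(2*t) - 5*t*exp(2*t), 4*t^2*exp(2*t) + 2*t*exp(2*t) + exp(2*t), 6*t^2*exp(2*t) + t*exp(2*t)]
  [-3*t^2*exp(2*t)/2 + 4*t*exp(2*t), -3*t^2*exp(2*t) - t*exp(2*t), -9*t^2*exp(2*t)/2 + exp(2*t)]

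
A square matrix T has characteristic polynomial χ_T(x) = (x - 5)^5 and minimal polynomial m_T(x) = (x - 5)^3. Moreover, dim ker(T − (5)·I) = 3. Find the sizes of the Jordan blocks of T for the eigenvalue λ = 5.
Block sizes for λ = 5: [3, 1, 1]

Step 1 — from the characteristic polynomial, algebraic multiplicity of λ = 5 is 5. From dim ker(T − (5)·I) = 3, there are exactly 3 Jordan blocks for λ = 5.
Step 2 — from the minimal polynomial, the factor (x − 5)^3 tells us the largest block for λ = 5 has size 3.
Step 3 — with total size 5, 3 blocks, and largest block 3, the block sizes (in nonincreasing order) are [3, 1, 1].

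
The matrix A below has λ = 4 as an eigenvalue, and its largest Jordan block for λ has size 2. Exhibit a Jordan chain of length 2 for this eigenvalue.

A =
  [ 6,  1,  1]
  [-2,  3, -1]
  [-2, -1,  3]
A Jordan chain for λ = 4 of length 2:
v_1 = (2, -2, -2)ᵀ
v_2 = (1, 0, 0)ᵀ

Let N = A − (4)·I. We want v_2 with N^2 v_2 = 0 but N^1 v_2 ≠ 0; then v_{j-1} := N · v_j for j = 2, …, 2.

Pick v_2 = (1, 0, 0)ᵀ.
Then v_1 = N · v_2 = (2, -2, -2)ᵀ.

Sanity check: (A − (4)·I) v_1 = (0, 0, 0)ᵀ = 0. ✓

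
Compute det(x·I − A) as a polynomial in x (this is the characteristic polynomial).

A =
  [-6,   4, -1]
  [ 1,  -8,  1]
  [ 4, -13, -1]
x^3 + 15*x^2 + 75*x + 125

Expanding det(x·I − A) (e.g. by cofactor expansion or by noting that A is similar to its Jordan form J, which has the same characteristic polynomial as A) gives
  χ_A(x) = x^3 + 15*x^2 + 75*x + 125
which factors as (x + 5)^3. The eigenvalues (with algebraic multiplicities) are λ = -5 with multiplicity 3.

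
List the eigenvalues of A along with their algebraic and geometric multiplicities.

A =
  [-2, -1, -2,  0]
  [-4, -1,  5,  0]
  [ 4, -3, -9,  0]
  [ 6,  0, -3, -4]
λ = -4: alg = 4, geom = 2

Step 1 — factor the characteristic polynomial to read off the algebraic multiplicities:
  χ_A(x) = (x + 4)^4

Step 2 — compute geometric multiplicities via the rank-nullity identity g(λ) = n − rank(A − λI):
  rank(A − (-4)·I) = 2, so dim ker(A − (-4)·I) = n − 2 = 2

Summary:
  λ = -4: algebraic multiplicity = 4, geometric multiplicity = 2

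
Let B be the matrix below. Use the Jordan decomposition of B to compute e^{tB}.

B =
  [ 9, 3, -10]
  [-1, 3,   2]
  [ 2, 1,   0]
e^{tB} =
  [t^2*exp(4*t) + 5*t*exp(4*t) + exp(4*t), t^2*exp(4*t) + 3*t*exp(4*t), -2*t^2*exp(4*t) - 10*t*exp(4*t)]
  [-t*exp(4*t), -t*exp(4*t) + exp(4*t), 2*t*exp(4*t)]
  [t^2*exp(4*t)/2 + 2*t*exp(4*t), t^2*exp(4*t)/2 + t*exp(4*t), -t^2*exp(4*t) - 4*t*exp(4*t) + exp(4*t)]

Strategy: write B = P · J · P⁻¹ where J is a Jordan canonical form, so e^{tB} = P · e^{tJ} · P⁻¹, and e^{tJ} can be computed block-by-block.

B has Jordan form
J =
  [4, 1, 0]
  [0, 4, 1]
  [0, 0, 4]
(up to reordering of blocks).

Per-block formulas:
  For a 3×3 Jordan block J_3(4): exp(t · J_3(4)) = e^(4t)·(I + t·N + (t^2/2)·N^2), where N is the 3×3 nilpotent shift.

After assembling e^{tJ} and conjugating by P, we get:

e^{tB} =
  [t^2*exp(4*t) + 5*t*exp(4*t) + exp(4*t), t^2*exp(4*t) + 3*t*exp(4*t), -2*t^2*exp(4*t) - 10*t*exp(4*t)]
  [-t*exp(4*t), -t*exp(4*t) + exp(4*t), 2*t*exp(4*t)]
  [t^2*exp(4*t)/2 + 2*t*exp(4*t), t^2*exp(4*t)/2 + t*exp(4*t), -t^2*exp(4*t) - 4*t*exp(4*t) + exp(4*t)]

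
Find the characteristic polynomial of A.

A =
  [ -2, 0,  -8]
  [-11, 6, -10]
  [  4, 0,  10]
x^3 - 14*x^2 + 60*x - 72

Expanding det(x·I − A) (e.g. by cofactor expansion or by noting that A is similar to its Jordan form J, which has the same characteristic polynomial as A) gives
  χ_A(x) = x^3 - 14*x^2 + 60*x - 72
which factors as (x - 6)^2*(x - 2). The eigenvalues (with algebraic multiplicities) are λ = 2 with multiplicity 1, λ = 6 with multiplicity 2.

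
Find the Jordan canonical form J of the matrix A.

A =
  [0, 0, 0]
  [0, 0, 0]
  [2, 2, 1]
J_1(0) ⊕ J_1(0) ⊕ J_1(1)

The characteristic polynomial is
  det(x·I − A) = x^3 - x^2 = x^2*(x - 1)

Eigenvalues and multiplicities (the geometric multiplicity of λ is n − rank(A − λI), which equals the number of Jordan blocks for λ):
  λ = 0: algebraic multiplicity = 2, geometric multiplicity = 2
  λ = 1: algebraic multiplicity = 1, geometric multiplicity = 1

Determining the block sizes for each eigenvalue:
  λ = 0: gm = am = 2, so every block has size 1 → block sizes [1, 1]
  λ = 1: one block (gm = 1), so the single block has size am = 1 → block sizes [1]

Assembling the blocks gives a Jordan form
J =
  [0, 0, 0]
  [0, 0, 0]
  [0, 0, 1]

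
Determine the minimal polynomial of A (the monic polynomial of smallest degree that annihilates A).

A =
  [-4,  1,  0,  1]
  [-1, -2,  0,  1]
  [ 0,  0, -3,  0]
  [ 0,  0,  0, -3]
x^2 + 6*x + 9

The characteristic polynomial is χ_A(x) = (x + 3)^4, so the eigenvalues are known. The minimal polynomial is
  m_A(x) = Π_λ (x − λ)^{k_λ}
where k_λ is the size of the *largest* Jordan block for λ (equivalently, the smallest k with (A − λI)^k v = 0 for every generalised eigenvector v of λ).

  λ = -3: largest Jordan block has size 2, contributing (x + 3)^2

So m_A(x) = (x + 3)^2 = x^2 + 6*x + 9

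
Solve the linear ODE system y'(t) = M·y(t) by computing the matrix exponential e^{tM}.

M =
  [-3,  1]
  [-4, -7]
e^{tM} =
  [2*t*exp(-5*t) + exp(-5*t), t*exp(-5*t)]
  [-4*t*exp(-5*t), -2*t*exp(-5*t) + exp(-5*t)]

Strategy: write M = P · J · P⁻¹ where J is a Jordan canonical form, so e^{tM} = P · e^{tJ} · P⁻¹, and e^{tJ} can be computed block-by-block.

M has Jordan form
J =
  [-5,  1]
  [ 0, -5]
(up to reordering of blocks).

Per-block formulas:
  For a 2×2 Jordan block J_2(-5): exp(t · J_2(-5)) = e^(-5t)·(I + t·N), where N is the 2×2 nilpotent shift.

After assembling e^{tJ} and conjugating by P, we get:

e^{tM} =
  [2*t*exp(-5*t) + exp(-5*t), t*exp(-5*t)]
  [-4*t*exp(-5*t), -2*t*exp(-5*t) + exp(-5*t)]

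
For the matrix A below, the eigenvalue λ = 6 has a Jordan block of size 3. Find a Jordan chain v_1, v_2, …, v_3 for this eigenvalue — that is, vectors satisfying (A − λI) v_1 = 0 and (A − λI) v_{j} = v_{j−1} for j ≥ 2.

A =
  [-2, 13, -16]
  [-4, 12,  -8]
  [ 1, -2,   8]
A Jordan chain for λ = 6 of length 3:
v_1 = (-4, 0, 2)ᵀ
v_2 = (-8, -4, 1)ᵀ
v_3 = (1, 0, 0)ᵀ

Let N = A − (6)·I. We want v_3 with N^3 v_3 = 0 but N^2 v_3 ≠ 0; then v_{j-1} := N · v_j for j = 3, …, 2.

Pick v_3 = (1, 0, 0)ᵀ.
Then v_2 = N · v_3 = (-8, -4, 1)ᵀ.
Then v_1 = N · v_2 = (-4, 0, 2)ᵀ.

Sanity check: (A − (6)·I) v_1 = (0, 0, 0)ᵀ = 0. ✓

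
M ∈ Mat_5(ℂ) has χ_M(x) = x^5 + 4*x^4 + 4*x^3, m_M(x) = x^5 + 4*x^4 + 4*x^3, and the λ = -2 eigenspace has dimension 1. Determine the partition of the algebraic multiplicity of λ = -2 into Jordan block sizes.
Block sizes for λ = -2: [2]

Step 1 — from the characteristic polynomial, algebraic multiplicity of λ = -2 is 2. From dim ker(M − (-2)·I) = 1, there are exactly 1 Jordan blocks for λ = -2.
Step 2 — from the minimal polynomial, the factor (x + 2)^2 tells us the largest block for λ = -2 has size 2.
Step 3 — with total size 2, 1 blocks, and largest block 2, the block sizes (in nonincreasing order) are [2].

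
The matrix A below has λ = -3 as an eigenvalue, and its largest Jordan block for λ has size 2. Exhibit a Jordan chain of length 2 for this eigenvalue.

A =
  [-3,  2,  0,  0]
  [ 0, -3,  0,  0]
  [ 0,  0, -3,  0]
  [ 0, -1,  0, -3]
A Jordan chain for λ = -3 of length 2:
v_1 = (2, 0, 0, -1)ᵀ
v_2 = (0, 1, 0, 0)ᵀ

Let N = A − (-3)·I. We want v_2 with N^2 v_2 = 0 but N^1 v_2 ≠ 0; then v_{j-1} := N · v_j for j = 2, …, 2.

Pick v_2 = (0, 1, 0, 0)ᵀ.
Then v_1 = N · v_2 = (2, 0, 0, -1)ᵀ.

Sanity check: (A − (-3)·I) v_1 = (0, 0, 0, 0)ᵀ = 0. ✓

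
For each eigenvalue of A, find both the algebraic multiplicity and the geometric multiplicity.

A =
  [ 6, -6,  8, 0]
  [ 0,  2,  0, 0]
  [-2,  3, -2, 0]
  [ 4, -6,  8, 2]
λ = 2: alg = 4, geom = 3

Step 1 — factor the characteristic polynomial to read off the algebraic multiplicities:
  χ_A(x) = (x - 2)^4

Step 2 — compute geometric multiplicities via the rank-nullity identity g(λ) = n − rank(A − λI):
  rank(A − (2)·I) = 1, so dim ker(A − (2)·I) = n − 1 = 3

Summary:
  λ = 2: algebraic multiplicity = 4, geometric multiplicity = 3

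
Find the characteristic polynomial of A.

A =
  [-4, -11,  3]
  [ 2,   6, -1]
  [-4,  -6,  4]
x^3 - 6*x^2 + 12*x - 8

Expanding det(x·I − A) (e.g. by cofactor expansion or by noting that A is similar to its Jordan form J, which has the same characteristic polynomial as A) gives
  χ_A(x) = x^3 - 6*x^2 + 12*x - 8
which factors as (x - 2)^3. The eigenvalues (with algebraic multiplicities) are λ = 2 with multiplicity 3.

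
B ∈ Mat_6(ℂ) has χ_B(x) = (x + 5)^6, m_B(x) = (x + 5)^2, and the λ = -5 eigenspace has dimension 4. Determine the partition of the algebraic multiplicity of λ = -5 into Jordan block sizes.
Block sizes for λ = -5: [2, 2, 1, 1]

Step 1 — from the characteristic polynomial, algebraic multiplicity of λ = -5 is 6. From dim ker(B − (-5)·I) = 4, there are exactly 4 Jordan blocks for λ = -5.
Step 2 — from the minimal polynomial, the factor (x + 5)^2 tells us the largest block for λ = -5 has size 2.
Step 3 — with total size 6, 4 blocks, and largest block 2, the block sizes (in nonincreasing order) are [2, 2, 1, 1].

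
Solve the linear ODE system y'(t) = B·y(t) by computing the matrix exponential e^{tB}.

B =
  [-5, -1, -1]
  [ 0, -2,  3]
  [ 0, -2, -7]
e^{tB} =
  [exp(-5*t), -exp(-4*t) + exp(-5*t), -exp(-4*t) + exp(-5*t)]
  [0, 3*exp(-4*t) - 2*exp(-5*t), 3*exp(-4*t) - 3*exp(-5*t)]
  [0, -2*exp(-4*t) + 2*exp(-5*t), -2*exp(-4*t) + 3*exp(-5*t)]

Strategy: write B = P · J · P⁻¹ where J is a Jordan canonical form, so e^{tB} = P · e^{tJ} · P⁻¹, and e^{tJ} can be computed block-by-block.

B has Jordan form
J =
  [-5,  0,  0]
  [ 0, -5,  0]
  [ 0,  0, -4]
(up to reordering of blocks).

Per-block formulas:
  For a 1×1 block at λ = -4: exp(t · [-4]) = [e^(-4t)].
  For a 1×1 block at λ = -5: exp(t · [-5]) = [e^(-5t)].

After assembling e^{tJ} and conjugating by P, we get:

e^{tB} =
  [exp(-5*t), -exp(-4*t) + exp(-5*t), -exp(-4*t) + exp(-5*t)]
  [0, 3*exp(-4*t) - 2*exp(-5*t), 3*exp(-4*t) - 3*exp(-5*t)]
  [0, -2*exp(-4*t) + 2*exp(-5*t), -2*exp(-4*t) + 3*exp(-5*t)]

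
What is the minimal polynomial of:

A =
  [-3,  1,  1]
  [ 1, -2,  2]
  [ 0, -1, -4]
x^3 + 9*x^2 + 27*x + 27

The characteristic polynomial is χ_A(x) = (x + 3)^3, so the eigenvalues are known. The minimal polynomial is
  m_A(x) = Π_λ (x − λ)^{k_λ}
where k_λ is the size of the *largest* Jordan block for λ (equivalently, the smallest k with (A − λI)^k v = 0 for every generalised eigenvector v of λ).

  λ = -3: largest Jordan block has size 3, contributing (x + 3)^3

So m_A(x) = (x + 3)^3 = x^3 + 9*x^2 + 27*x + 27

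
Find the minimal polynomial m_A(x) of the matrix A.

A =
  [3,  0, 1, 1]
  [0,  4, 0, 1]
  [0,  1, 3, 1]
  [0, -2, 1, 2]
x^3 - 9*x^2 + 27*x - 27

The characteristic polynomial is χ_A(x) = (x - 3)^4, so the eigenvalues are known. The minimal polynomial is
  m_A(x) = Π_λ (x − λ)^{k_λ}
where k_λ is the size of the *largest* Jordan block for λ (equivalently, the smallest k with (A − λI)^k v = 0 for every generalised eigenvector v of λ).

  λ = 3: largest Jordan block has size 3, contributing (x − 3)^3

So m_A(x) = (x - 3)^3 = x^3 - 9*x^2 + 27*x - 27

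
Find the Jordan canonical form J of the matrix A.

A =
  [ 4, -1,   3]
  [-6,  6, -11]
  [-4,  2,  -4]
J_3(2)

The characteristic polynomial is
  det(x·I − A) = x^3 - 6*x^2 + 12*x - 8 = (x - 2)^3

Eigenvalues and multiplicities (the geometric multiplicity of λ is n − rank(A − λI), which equals the number of Jordan blocks for λ):
  λ = 2: algebraic multiplicity = 3, geometric multiplicity = 1

Determining the block sizes for each eigenvalue:
  λ = 2: one block (gm = 1), so the single block has size am = 3 → block sizes [3]

Assembling the blocks gives a Jordan form
J =
  [2, 1, 0]
  [0, 2, 1]
  [0, 0, 2]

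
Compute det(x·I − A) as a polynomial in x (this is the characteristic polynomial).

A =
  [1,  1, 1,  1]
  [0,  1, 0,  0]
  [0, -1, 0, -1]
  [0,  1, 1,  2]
x^4 - 4*x^3 + 6*x^2 - 4*x + 1

Expanding det(x·I − A) (e.g. by cofactor expansion or by noting that A is similar to its Jordan form J, which has the same characteristic polynomial as A) gives
  χ_A(x) = x^4 - 4*x^3 + 6*x^2 - 4*x + 1
which factors as (x - 1)^4. The eigenvalues (with algebraic multiplicities) are λ = 1 with multiplicity 4.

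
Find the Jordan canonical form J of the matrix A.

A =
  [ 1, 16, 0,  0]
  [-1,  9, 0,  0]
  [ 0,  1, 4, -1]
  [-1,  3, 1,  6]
J_2(5) ⊕ J_2(5)

The characteristic polynomial is
  det(x·I − A) = x^4 - 20*x^3 + 150*x^2 - 500*x + 625 = (x - 5)^4

Eigenvalues and multiplicities (the geometric multiplicity of λ is n − rank(A − λI), which equals the number of Jordan blocks for λ):
  λ = 5: algebraic multiplicity = 4, geometric multiplicity = 2

Determining the block sizes for each eigenvalue:
  λ = 5: with am = 4 and gm = 2, the partition is not yet determined (e.g. several partitions of 4 into 2 parts exist). Let N = A − (5)·I. Computing rank(N^1) = 2, rank(N^2) = 0; the number of blocks of size ≥ j is rank(N^{j−1}) − rank(N^j), giving [2, 2]. So we have 2 block(s) of size 2 → block sizes [2, 2]

Assembling the blocks gives a Jordan form
J =
  [5, 1, 0, 0]
  [0, 5, 0, 0]
  [0, 0, 5, 1]
  [0, 0, 0, 5]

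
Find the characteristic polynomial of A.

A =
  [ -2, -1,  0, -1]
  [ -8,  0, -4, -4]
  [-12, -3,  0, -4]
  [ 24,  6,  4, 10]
x^4 - 8*x^3 + 24*x^2 - 32*x + 16

Expanding det(x·I − A) (e.g. by cofactor expansion or by noting that A is similar to its Jordan form J, which has the same characteristic polynomial as A) gives
  χ_A(x) = x^4 - 8*x^3 + 24*x^2 - 32*x + 16
which factors as (x - 2)^4. The eigenvalues (with algebraic multiplicities) are λ = 2 with multiplicity 4.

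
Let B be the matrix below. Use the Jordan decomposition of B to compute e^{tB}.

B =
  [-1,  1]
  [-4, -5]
e^{tB} =
  [2*t*exp(-3*t) + exp(-3*t), t*exp(-3*t)]
  [-4*t*exp(-3*t), -2*t*exp(-3*t) + exp(-3*t)]

Strategy: write B = P · J · P⁻¹ where J is a Jordan canonical form, so e^{tB} = P · e^{tJ} · P⁻¹, and e^{tJ} can be computed block-by-block.

B has Jordan form
J =
  [-3,  1]
  [ 0, -3]
(up to reordering of blocks).

Per-block formulas:
  For a 2×2 Jordan block J_2(-3): exp(t · J_2(-3)) = e^(-3t)·(I + t·N), where N is the 2×2 nilpotent shift.

After assembling e^{tJ} and conjugating by P, we get:

e^{tB} =
  [2*t*exp(-3*t) + exp(-3*t), t*exp(-3*t)]
  [-4*t*exp(-3*t), -2*t*exp(-3*t) + exp(-3*t)]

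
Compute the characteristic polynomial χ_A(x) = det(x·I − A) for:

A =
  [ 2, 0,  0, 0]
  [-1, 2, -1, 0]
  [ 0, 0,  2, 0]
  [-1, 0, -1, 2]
x^4 - 8*x^3 + 24*x^2 - 32*x + 16

Expanding det(x·I − A) (e.g. by cofactor expansion or by noting that A is similar to its Jordan form J, which has the same characteristic polynomial as A) gives
  χ_A(x) = x^4 - 8*x^3 + 24*x^2 - 32*x + 16
which factors as (x - 2)^4. The eigenvalues (with algebraic multiplicities) are λ = 2 with multiplicity 4.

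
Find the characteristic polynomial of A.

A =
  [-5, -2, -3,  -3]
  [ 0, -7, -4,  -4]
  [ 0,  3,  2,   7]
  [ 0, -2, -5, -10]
x^4 + 20*x^3 + 150*x^2 + 500*x + 625

Expanding det(x·I − A) (e.g. by cofactor expansion or by noting that A is similar to its Jordan form J, which has the same characteristic polynomial as A) gives
  χ_A(x) = x^4 + 20*x^3 + 150*x^2 + 500*x + 625
which factors as (x + 5)^4. The eigenvalues (with algebraic multiplicities) are λ = -5 with multiplicity 4.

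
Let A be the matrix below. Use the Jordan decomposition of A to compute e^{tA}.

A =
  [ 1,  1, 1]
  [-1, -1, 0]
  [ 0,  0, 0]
e^{tA} =
  [t + 1, t, t^2/2 + t]
  [-t, 1 - t, -t^2/2]
  [0, 0, 1]

Strategy: write A = P · J · P⁻¹ where J is a Jordan canonical form, so e^{tA} = P · e^{tJ} · P⁻¹, and e^{tJ} can be computed block-by-block.

A has Jordan form
J =
  [0, 1, 0]
  [0, 0, 1]
  [0, 0, 0]
(up to reordering of blocks).

Per-block formulas:
  For a 3×3 Jordan block J_3(0): exp(t · J_3(0)) = e^(0t)·(I + t·N + (t^2/2)·N^2), where N is the 3×3 nilpotent shift.

After assembling e^{tJ} and conjugating by P, we get:

e^{tA} =
  [t + 1, t, t^2/2 + t]
  [-t, 1 - t, -t^2/2]
  [0, 0, 1]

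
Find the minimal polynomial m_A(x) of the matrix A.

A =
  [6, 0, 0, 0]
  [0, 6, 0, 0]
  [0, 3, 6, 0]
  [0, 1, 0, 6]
x^2 - 12*x + 36

The characteristic polynomial is χ_A(x) = (x - 6)^4, so the eigenvalues are known. The minimal polynomial is
  m_A(x) = Π_λ (x − λ)^{k_λ}
where k_λ is the size of the *largest* Jordan block for λ (equivalently, the smallest k with (A − λI)^k v = 0 for every generalised eigenvector v of λ).

  λ = 6: largest Jordan block has size 2, contributing (x − 6)^2

So m_A(x) = (x - 6)^2 = x^2 - 12*x + 36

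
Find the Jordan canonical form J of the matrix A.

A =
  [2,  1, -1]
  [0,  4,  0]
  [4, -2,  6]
J_2(4) ⊕ J_1(4)

The characteristic polynomial is
  det(x·I − A) = x^3 - 12*x^2 + 48*x - 64 = (x - 4)^3

Eigenvalues and multiplicities (the geometric multiplicity of λ is n − rank(A − λI), which equals the number of Jordan blocks for λ):
  λ = 4: algebraic multiplicity = 3, geometric multiplicity = 2

Determining the block sizes for each eigenvalue:
  λ = 4: 2 blocks summing to 3 forces exactly one block of size 2 and the rest size 1 → block sizes [2, 1]

Assembling the blocks gives a Jordan form
J =
  [4, 1, 0]
  [0, 4, 0]
  [0, 0, 4]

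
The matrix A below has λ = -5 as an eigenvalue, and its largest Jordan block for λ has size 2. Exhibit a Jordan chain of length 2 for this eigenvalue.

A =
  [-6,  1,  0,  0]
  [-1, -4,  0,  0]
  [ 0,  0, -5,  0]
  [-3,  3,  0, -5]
A Jordan chain for λ = -5 of length 2:
v_1 = (-1, -1, 0, -3)ᵀ
v_2 = (1, 0, 0, 0)ᵀ

Let N = A − (-5)·I. We want v_2 with N^2 v_2 = 0 but N^1 v_2 ≠ 0; then v_{j-1} := N · v_j for j = 2, …, 2.

Pick v_2 = (1, 0, 0, 0)ᵀ.
Then v_1 = N · v_2 = (-1, -1, 0, -3)ᵀ.

Sanity check: (A − (-5)·I) v_1 = (0, 0, 0, 0)ᵀ = 0. ✓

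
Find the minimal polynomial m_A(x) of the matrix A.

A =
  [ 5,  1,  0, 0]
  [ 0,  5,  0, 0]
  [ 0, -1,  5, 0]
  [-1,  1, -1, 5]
x^2 - 10*x + 25

The characteristic polynomial is χ_A(x) = (x - 5)^4, so the eigenvalues are known. The minimal polynomial is
  m_A(x) = Π_λ (x − λ)^{k_λ}
where k_λ is the size of the *largest* Jordan block for λ (equivalently, the smallest k with (A − λI)^k v = 0 for every generalised eigenvector v of λ).

  λ = 5: largest Jordan block has size 2, contributing (x − 5)^2

So m_A(x) = (x - 5)^2 = x^2 - 10*x + 25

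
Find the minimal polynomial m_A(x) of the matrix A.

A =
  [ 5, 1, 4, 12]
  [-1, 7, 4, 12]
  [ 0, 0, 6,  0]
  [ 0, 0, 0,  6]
x^2 - 12*x + 36

The characteristic polynomial is χ_A(x) = (x - 6)^4, so the eigenvalues are known. The minimal polynomial is
  m_A(x) = Π_λ (x − λ)^{k_λ}
where k_λ is the size of the *largest* Jordan block for λ (equivalently, the smallest k with (A − λI)^k v = 0 for every generalised eigenvector v of λ).

  λ = 6: largest Jordan block has size 2, contributing (x − 6)^2

So m_A(x) = (x - 6)^2 = x^2 - 12*x + 36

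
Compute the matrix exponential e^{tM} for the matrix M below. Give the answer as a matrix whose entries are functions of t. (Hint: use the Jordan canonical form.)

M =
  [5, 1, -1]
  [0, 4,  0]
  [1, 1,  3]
e^{tM} =
  [t*exp(4*t) + exp(4*t), t*exp(4*t), -t*exp(4*t)]
  [0, exp(4*t), 0]
  [t*exp(4*t), t*exp(4*t), -t*exp(4*t) + exp(4*t)]

Strategy: write M = P · J · P⁻¹ where J is a Jordan canonical form, so e^{tM} = P · e^{tJ} · P⁻¹, and e^{tJ} can be computed block-by-block.

M has Jordan form
J =
  [4, 1, 0]
  [0, 4, 0]
  [0, 0, 4]
(up to reordering of blocks).

Per-block formulas:
  For a 1×1 block at λ = 4: exp(t · [4]) = [e^(4t)].
  For a 2×2 Jordan block J_2(4): exp(t · J_2(4)) = e^(4t)·(I + t·N), where N is the 2×2 nilpotent shift.

After assembling e^{tJ} and conjugating by P, we get:

e^{tM} =
  [t*exp(4*t) + exp(4*t), t*exp(4*t), -t*exp(4*t)]
  [0, exp(4*t), 0]
  [t*exp(4*t), t*exp(4*t), -t*exp(4*t) + exp(4*t)]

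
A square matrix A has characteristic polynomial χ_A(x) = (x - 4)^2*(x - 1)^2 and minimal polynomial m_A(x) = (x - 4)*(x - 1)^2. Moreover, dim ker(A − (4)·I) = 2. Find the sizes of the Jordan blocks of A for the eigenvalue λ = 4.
Block sizes for λ = 4: [1, 1]

Step 1 — from the characteristic polynomial, algebraic multiplicity of λ = 4 is 2. From dim ker(A − (4)·I) = 2, there are exactly 2 Jordan blocks for λ = 4.
Step 2 — from the minimal polynomial, the factor (x − 4) tells us the largest block for λ = 4 has size 1.
Step 3 — with total size 2, 2 blocks, and largest block 1, the block sizes (in nonincreasing order) are [1, 1].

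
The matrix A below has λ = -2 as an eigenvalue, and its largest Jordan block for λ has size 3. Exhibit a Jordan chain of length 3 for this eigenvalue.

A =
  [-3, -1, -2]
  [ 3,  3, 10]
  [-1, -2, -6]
A Jordan chain for λ = -2 of length 3:
v_1 = (0, 2, -1)ᵀ
v_2 = (-1, 3, -1)ᵀ
v_3 = (1, 0, 0)ᵀ

Let N = A − (-2)·I. We want v_3 with N^3 v_3 = 0 but N^2 v_3 ≠ 0; then v_{j-1} := N · v_j for j = 3, …, 2.

Pick v_3 = (1, 0, 0)ᵀ.
Then v_2 = N · v_3 = (-1, 3, -1)ᵀ.
Then v_1 = N · v_2 = (0, 2, -1)ᵀ.

Sanity check: (A − (-2)·I) v_1 = (0, 0, 0)ᵀ = 0. ✓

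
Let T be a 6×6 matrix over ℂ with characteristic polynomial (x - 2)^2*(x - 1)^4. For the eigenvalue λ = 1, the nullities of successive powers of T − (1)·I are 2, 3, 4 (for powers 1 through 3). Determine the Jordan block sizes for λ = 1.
Block sizes for λ = 1: [3, 1]

From the dimensions of kernels of powers, the number of Jordan blocks of size at least j is d_j − d_{j−1} where d_j = dim ker(N^j) (with d_0 = 0). Computing the differences gives [2, 1, 1].
The number of blocks of size exactly k is (#blocks of size ≥ k) − (#blocks of size ≥ k + 1), so the partition is: 1 block(s) of size 1, 1 block(s) of size 3.
In nonincreasing order the block sizes are [3, 1].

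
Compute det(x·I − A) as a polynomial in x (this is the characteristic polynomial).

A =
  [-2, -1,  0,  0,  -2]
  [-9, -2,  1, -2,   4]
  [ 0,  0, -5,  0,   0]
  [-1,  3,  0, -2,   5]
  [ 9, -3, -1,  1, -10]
x^5 + 21*x^4 + 174*x^3 + 710*x^2 + 1425*x + 1125

Expanding det(x·I − A) (e.g. by cofactor expansion or by noting that A is similar to its Jordan form J, which has the same characteristic polynomial as A) gives
  χ_A(x) = x^5 + 21*x^4 + 174*x^3 + 710*x^2 + 1425*x + 1125
which factors as (x + 3)^2*(x + 5)^3. The eigenvalues (with algebraic multiplicities) are λ = -5 with multiplicity 3, λ = -3 with multiplicity 2.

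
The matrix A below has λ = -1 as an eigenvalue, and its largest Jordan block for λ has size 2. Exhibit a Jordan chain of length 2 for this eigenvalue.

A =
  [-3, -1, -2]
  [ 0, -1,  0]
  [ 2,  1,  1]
A Jordan chain for λ = -1 of length 2:
v_1 = (-2, 0, 2)ᵀ
v_2 = (1, 0, 0)ᵀ

Let N = A − (-1)·I. We want v_2 with N^2 v_2 = 0 but N^1 v_2 ≠ 0; then v_{j-1} := N · v_j for j = 2, …, 2.

Pick v_2 = (1, 0, 0)ᵀ.
Then v_1 = N · v_2 = (-2, 0, 2)ᵀ.

Sanity check: (A − (-1)·I) v_1 = (0, 0, 0)ᵀ = 0. ✓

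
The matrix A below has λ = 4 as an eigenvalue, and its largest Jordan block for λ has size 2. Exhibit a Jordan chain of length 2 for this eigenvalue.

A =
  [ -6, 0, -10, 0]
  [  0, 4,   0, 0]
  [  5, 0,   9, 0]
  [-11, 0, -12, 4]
A Jordan chain for λ = 4 of length 2:
v_1 = (0, 0, 0, 1)ᵀ
v_2 = (1, 0, -1, 0)ᵀ

Let N = A − (4)·I. We want v_2 with N^2 v_2 = 0 but N^1 v_2 ≠ 0; then v_{j-1} := N · v_j for j = 2, …, 2.

Pick v_2 = (1, 0, -1, 0)ᵀ.
Then v_1 = N · v_2 = (0, 0, 0, 1)ᵀ.

Sanity check: (A − (4)·I) v_1 = (0, 0, 0, 0)ᵀ = 0. ✓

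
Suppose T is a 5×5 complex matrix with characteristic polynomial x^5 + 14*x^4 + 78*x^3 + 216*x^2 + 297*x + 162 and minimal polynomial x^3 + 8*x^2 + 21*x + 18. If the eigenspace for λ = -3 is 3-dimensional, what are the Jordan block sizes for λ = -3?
Block sizes for λ = -3: [2, 1, 1]

Step 1 — from the characteristic polynomial, algebraic multiplicity of λ = -3 is 4. From dim ker(T − (-3)·I) = 3, there are exactly 3 Jordan blocks for λ = -3.
Step 2 — from the minimal polynomial, the factor (x + 3)^2 tells us the largest block for λ = -3 has size 2.
Step 3 — with total size 4, 3 blocks, and largest block 2, the block sizes (in nonincreasing order) are [2, 1, 1].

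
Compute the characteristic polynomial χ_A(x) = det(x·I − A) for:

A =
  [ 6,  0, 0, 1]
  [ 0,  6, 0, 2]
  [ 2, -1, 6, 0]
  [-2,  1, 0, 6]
x^4 - 24*x^3 + 216*x^2 - 864*x + 1296

Expanding det(x·I − A) (e.g. by cofactor expansion or by noting that A is similar to its Jordan form J, which has the same characteristic polynomial as A) gives
  χ_A(x) = x^4 - 24*x^3 + 216*x^2 - 864*x + 1296
which factors as (x - 6)^4. The eigenvalues (with algebraic multiplicities) are λ = 6 with multiplicity 4.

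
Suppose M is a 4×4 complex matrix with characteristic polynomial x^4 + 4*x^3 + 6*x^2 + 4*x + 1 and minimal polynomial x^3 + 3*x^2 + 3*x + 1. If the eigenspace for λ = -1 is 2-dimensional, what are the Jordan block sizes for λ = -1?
Block sizes for λ = -1: [3, 1]

Step 1 — from the characteristic polynomial, algebraic multiplicity of λ = -1 is 4. From dim ker(M − (-1)·I) = 2, there are exactly 2 Jordan blocks for λ = -1.
Step 2 — from the minimal polynomial, the factor (x + 1)^3 tells us the largest block for λ = -1 has size 3.
Step 3 — with total size 4, 2 blocks, and largest block 3, the block sizes (in nonincreasing order) are [3, 1].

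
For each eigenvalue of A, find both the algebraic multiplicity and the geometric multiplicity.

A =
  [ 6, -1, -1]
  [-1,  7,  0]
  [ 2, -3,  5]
λ = 6: alg = 3, geom = 1

Step 1 — factor the characteristic polynomial to read off the algebraic multiplicities:
  χ_A(x) = (x - 6)^3

Step 2 — compute geometric multiplicities via the rank-nullity identity g(λ) = n − rank(A − λI):
  rank(A − (6)·I) = 2, so dim ker(A − (6)·I) = n − 2 = 1

Summary:
  λ = 6: algebraic multiplicity = 3, geometric multiplicity = 1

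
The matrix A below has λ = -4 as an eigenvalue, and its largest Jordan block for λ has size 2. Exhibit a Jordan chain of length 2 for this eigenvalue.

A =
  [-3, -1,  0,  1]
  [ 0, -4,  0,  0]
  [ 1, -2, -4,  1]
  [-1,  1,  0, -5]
A Jordan chain for λ = -4 of length 2:
v_1 = (1, 0, 1, -1)ᵀ
v_2 = (1, 0, 0, 0)ᵀ

Let N = A − (-4)·I. We want v_2 with N^2 v_2 = 0 but N^1 v_2 ≠ 0; then v_{j-1} := N · v_j for j = 2, …, 2.

Pick v_2 = (1, 0, 0, 0)ᵀ.
Then v_1 = N · v_2 = (1, 0, 1, -1)ᵀ.

Sanity check: (A − (-4)·I) v_1 = (0, 0, 0, 0)ᵀ = 0. ✓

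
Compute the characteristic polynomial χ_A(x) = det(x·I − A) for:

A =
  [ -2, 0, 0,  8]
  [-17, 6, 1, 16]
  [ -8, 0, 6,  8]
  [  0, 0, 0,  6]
x^4 - 16*x^3 + 72*x^2 - 432

Expanding det(x·I − A) (e.g. by cofactor expansion or by noting that A is similar to its Jordan form J, which has the same characteristic polynomial as A) gives
  χ_A(x) = x^4 - 16*x^3 + 72*x^2 - 432
which factors as (x - 6)^3*(x + 2). The eigenvalues (with algebraic multiplicities) are λ = -2 with multiplicity 1, λ = 6 with multiplicity 3.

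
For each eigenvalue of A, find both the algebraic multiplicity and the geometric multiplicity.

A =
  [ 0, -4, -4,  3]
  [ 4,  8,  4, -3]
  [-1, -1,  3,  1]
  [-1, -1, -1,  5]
λ = 4: alg = 4, geom = 2

Step 1 — factor the characteristic polynomial to read off the algebraic multiplicities:
  χ_A(x) = (x - 4)^4

Step 2 — compute geometric multiplicities via the rank-nullity identity g(λ) = n − rank(A − λI):
  rank(A − (4)·I) = 2, so dim ker(A − (4)·I) = n − 2 = 2

Summary:
  λ = 4: algebraic multiplicity = 4, geometric multiplicity = 2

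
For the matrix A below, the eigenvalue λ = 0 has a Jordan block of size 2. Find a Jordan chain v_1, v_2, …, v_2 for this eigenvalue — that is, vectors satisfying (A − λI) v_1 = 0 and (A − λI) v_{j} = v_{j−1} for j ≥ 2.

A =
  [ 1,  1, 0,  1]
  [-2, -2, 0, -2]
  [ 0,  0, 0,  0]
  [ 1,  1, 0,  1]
A Jordan chain for λ = 0 of length 2:
v_1 = (1, -2, 0, 1)ᵀ
v_2 = (1, 0, 0, 0)ᵀ

Let N = A − (0)·I. We want v_2 with N^2 v_2 = 0 but N^1 v_2 ≠ 0; then v_{j-1} := N · v_j for j = 2, …, 2.

Pick v_2 = (1, 0, 0, 0)ᵀ.
Then v_1 = N · v_2 = (1, -2, 0, 1)ᵀ.

Sanity check: (A − (0)·I) v_1 = (0, 0, 0, 0)ᵀ = 0. ✓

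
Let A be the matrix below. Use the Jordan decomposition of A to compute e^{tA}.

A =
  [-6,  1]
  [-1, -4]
e^{tA} =
  [-t*exp(-5*t) + exp(-5*t), t*exp(-5*t)]
  [-t*exp(-5*t), t*exp(-5*t) + exp(-5*t)]

Strategy: write A = P · J · P⁻¹ where J is a Jordan canonical form, so e^{tA} = P · e^{tJ} · P⁻¹, and e^{tJ} can be computed block-by-block.

A has Jordan form
J =
  [-5,  1]
  [ 0, -5]
(up to reordering of blocks).

Per-block formulas:
  For a 2×2 Jordan block J_2(-5): exp(t · J_2(-5)) = e^(-5t)·(I + t·N), where N is the 2×2 nilpotent shift.

After assembling e^{tJ} and conjugating by P, we get:

e^{tA} =
  [-t*exp(-5*t) + exp(-5*t), t*exp(-5*t)]
  [-t*exp(-5*t), t*exp(-5*t) + exp(-5*t)]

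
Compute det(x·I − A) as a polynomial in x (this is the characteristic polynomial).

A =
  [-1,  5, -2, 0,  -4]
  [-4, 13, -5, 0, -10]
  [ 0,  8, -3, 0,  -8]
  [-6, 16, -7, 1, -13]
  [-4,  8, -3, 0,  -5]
x^5 - 5*x^4 + 10*x^3 - 10*x^2 + 5*x - 1

Expanding det(x·I − A) (e.g. by cofactor expansion or by noting that A is similar to its Jordan form J, which has the same characteristic polynomial as A) gives
  χ_A(x) = x^5 - 5*x^4 + 10*x^3 - 10*x^2 + 5*x - 1
which factors as (x - 1)^5. The eigenvalues (with algebraic multiplicities) are λ = 1 with multiplicity 5.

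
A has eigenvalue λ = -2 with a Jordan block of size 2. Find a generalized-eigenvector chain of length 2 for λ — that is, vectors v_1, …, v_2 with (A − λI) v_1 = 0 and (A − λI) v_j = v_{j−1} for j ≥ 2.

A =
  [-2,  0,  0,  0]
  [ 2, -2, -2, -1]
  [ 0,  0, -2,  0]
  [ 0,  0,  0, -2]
A Jordan chain for λ = -2 of length 2:
v_1 = (0, 2, 0, 0)ᵀ
v_2 = (1, 0, 0, 0)ᵀ

Let N = A − (-2)·I. We want v_2 with N^2 v_2 = 0 but N^1 v_2 ≠ 0; then v_{j-1} := N · v_j for j = 2, …, 2.

Pick v_2 = (1, 0, 0, 0)ᵀ.
Then v_1 = N · v_2 = (0, 2, 0, 0)ᵀ.

Sanity check: (A − (-2)·I) v_1 = (0, 0, 0, 0)ᵀ = 0. ✓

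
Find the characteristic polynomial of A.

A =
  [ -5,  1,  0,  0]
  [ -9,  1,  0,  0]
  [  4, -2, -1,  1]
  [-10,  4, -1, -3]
x^4 + 8*x^3 + 24*x^2 + 32*x + 16

Expanding det(x·I − A) (e.g. by cofactor expansion or by noting that A is similar to its Jordan form J, which has the same characteristic polynomial as A) gives
  χ_A(x) = x^4 + 8*x^3 + 24*x^2 + 32*x + 16
which factors as (x + 2)^4. The eigenvalues (with algebraic multiplicities) are λ = -2 with multiplicity 4.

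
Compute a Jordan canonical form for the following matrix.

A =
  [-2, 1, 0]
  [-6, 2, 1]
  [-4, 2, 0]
J_3(0)

The characteristic polynomial is
  det(x·I − A) = x^3

Eigenvalues and multiplicities (the geometric multiplicity of λ is n − rank(A − λI), which equals the number of Jordan blocks for λ):
  λ = 0: algebraic multiplicity = 3, geometric multiplicity = 1

Determining the block sizes for each eigenvalue:
  λ = 0: one block (gm = 1), so the single block has size am = 3 → block sizes [3]

Assembling the blocks gives a Jordan form
J =
  [0, 1, 0]
  [0, 0, 1]
  [0, 0, 0]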